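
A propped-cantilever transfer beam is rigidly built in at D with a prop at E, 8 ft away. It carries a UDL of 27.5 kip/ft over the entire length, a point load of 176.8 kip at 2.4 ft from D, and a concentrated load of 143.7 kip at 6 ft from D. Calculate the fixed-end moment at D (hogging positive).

M_D = 607.2 kip·ft

Choose R_E as the redundant. The primary structure is the cantilever fixed at D.
Downward deflection at the released point E due to the loads:
  UDL 27.5: wL⁴/(8EI) = 14080/EI
  point load 176.8 at a = 2.4: Pa²(3L − a)/(6EI) = 3666/EI
  point load 143.7 at a = 6: Pa²(3L − a)/(6EI) = 15520/EI
  δ_0 = 33266/EI
Tip deflection under a unit load at E: L³/(3EI) = 170.7/EI.
Compatibility at E: δ_0 − R_E·δ_{EE} = 0, so R_E = 33266/170.7 = 194.9 kip.
Moment equilibrium about D: M_D = Σ(load moments about D) − R_E·L = 2167 − 194.9×8 = 607.2 kip·ft.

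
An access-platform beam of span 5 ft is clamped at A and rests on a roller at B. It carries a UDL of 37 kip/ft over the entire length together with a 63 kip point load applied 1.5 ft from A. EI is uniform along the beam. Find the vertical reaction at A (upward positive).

R_A = 171 kip

Remove the prop at B; the released (primary) structure is a cantilever built in at A.
Downward deflection at the released point B due to the loads:
  UDL 37: wL⁴/(8EI) = 2891/EI
  point load 63 at a = 1.5: Pa²(3L − a)/(6EI) = 318.9/EI
  δ_0 = 3210/EI
Flexibility coefficient — unit upward force at B: δ_{BB} = L³/(3EI) = 41.67/EI.
The prop prevents deflection at B: R_B = δ_0/δ_{BB} = 3210/41.67 = 77.03 kip.
Vertical equilibrium: R_A = ΣP − R_B = 248 − 77.03 = 171 kip.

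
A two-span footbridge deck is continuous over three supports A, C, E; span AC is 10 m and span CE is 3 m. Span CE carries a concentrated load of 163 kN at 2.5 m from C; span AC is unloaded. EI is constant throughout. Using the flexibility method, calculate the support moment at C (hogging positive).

M_C = 9.143 kN·m

Release continuity at C by inserting a hinge; the redundant is the internal moment M_C. The primary structure is two simply-supported spans AC and CE.
End slopes at the hinge C, treating each span as simply supported:
  span CE: point load 163 at a = 2.5: Pab(L + b)/(6LEI) = 39.62/EI
  relative rotation θ_0 = (0 + 39.62)/EI = 39.62/EI
A unit hogging moment at C produces rotation L₁/(3EI) + L₂/(3EI) = 4.333/EI.
Slope continuity at C: θ_0 = M_C·4.333/EI, so M_C = 39.62/4.333 = 9.143 kN·m (hogging).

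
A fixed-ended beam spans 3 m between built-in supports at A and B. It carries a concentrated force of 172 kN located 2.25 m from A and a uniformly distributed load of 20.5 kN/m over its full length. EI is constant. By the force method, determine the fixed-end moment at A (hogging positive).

M_A = 39.56 kN·m

Take the two fixed-end moments M_A, M_B as redundants; the released structure is the simple span AB.
On the primary (simply-supported) span, the end slopes from the loading are:
  at A: point load 172 at a = 2.25: Pab(L + b)/(6LEI) = 60.47/EI
  at B: point load 172 at a = 2.25: Pab(L + a)/(6LEI) = 84.66/EI
  at A: UDL 20.5: wL³/(24EI) = 23.06/EI
  at B: UDL 20.5: wL³/(24EI) = 23.06/EI
  θ_A0 = 83.53/EI,  θ_B0 = 107.7/EI
Flexibility coefficients: a unit moment at one end gives L/(3EI) there and L/(6EI) at the far end, so f₁₁ = f₂₂ = 1/EI and f₁₂ = f₂₁ = 0.5/EI.
Compatibility — zero rotation at each built-in end:
  1 M_A + 0.5 M_B = 83.53
  0.5 M_A + 1 M_B = 107.7
Solving the pair gives M_A = 39.56 kN·m and M_B = 87.94 kN·m (hogging).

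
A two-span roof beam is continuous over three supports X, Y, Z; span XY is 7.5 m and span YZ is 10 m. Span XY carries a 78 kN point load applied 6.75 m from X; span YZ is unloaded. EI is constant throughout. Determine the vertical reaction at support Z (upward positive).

Take M_Y as the redundant. Released structure: two simple spans XY and YZ with a hinge at Y.
Discontinuity in slope at Y on the released structure — sum the simple-span end rotations:
  span XY: point load 78 at a = 6.75: Pab(L + a)/(6LEI) = 125/EI
  relative rotation θ_0 = (125 + 0)/EI = 125/EI
A unit hogging moment at Y produces rotation L₁/(3EI) + L₂/(3EI) = 5.833/EI.
Slope continuity at Y: θ_0 = M_Y·5.833/EI, so M_Y = 125/5.833 = 21.44 kN·m (hogging).
Span YZ, ΣM about Z: R_Y^{YZ}·10 = 0 + 21.44, so R_Y^{YZ} = 2.144 kN and R_Z = 0 − 2.144 = -2.144 kN.

R_Z = -2.144 kN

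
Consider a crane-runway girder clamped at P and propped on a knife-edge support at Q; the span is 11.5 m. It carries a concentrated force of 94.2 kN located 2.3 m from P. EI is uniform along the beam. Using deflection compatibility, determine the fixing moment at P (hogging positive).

M_P = 156 kN·m

Release the roller at Q. Primary structure: cantilever fixed at P.
Primary-structure tip deflection at Q by superposition:
  point load 94.2 at a = 2.3: Pa²(3L − a)/(6EI) = 2674/EI
Flexibility coefficient — unit upward force at Q: δ_{QQ} = L³/(3EI) = 507/EI.
Compatibility at Q: δ_0 − R_Q·δ_{QQ} = 0, so R_Q = 2674/507 = 5.275 kN.
Moment equilibrium about P: M_P = Σ(load moments about P) − R_Q·L = 216.7 − 5.275×11.5 = 156 kN·m.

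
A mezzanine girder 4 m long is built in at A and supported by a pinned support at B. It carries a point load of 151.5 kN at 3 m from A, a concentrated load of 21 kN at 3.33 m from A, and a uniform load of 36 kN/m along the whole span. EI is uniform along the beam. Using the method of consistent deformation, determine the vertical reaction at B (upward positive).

R_B = 165.6 kN

Choose R_B as the redundant. The primary structure is the cantilever fixed at A.
Primary-structure tip deflection at B by superposition:
  point load 151.5 at a = 3: Pa²(3L − a)/(6EI) = 2045/EI
  point load 21 at a = 3.33: Pa²(3L − a)/(6EI) = 336.5/EI
  UDL 36: wL⁴/(8EI) = 1152/EI
  δ_0 = 3534/EI
Flexibility coefficient — unit upward force at B: δ_{BB} = L³/(3EI) = 21.33/EI.
Compatibility at B: δ_0 − R_B·δ_{BB} = 0, so R_B = 3534/21.33 = 165.6 kN.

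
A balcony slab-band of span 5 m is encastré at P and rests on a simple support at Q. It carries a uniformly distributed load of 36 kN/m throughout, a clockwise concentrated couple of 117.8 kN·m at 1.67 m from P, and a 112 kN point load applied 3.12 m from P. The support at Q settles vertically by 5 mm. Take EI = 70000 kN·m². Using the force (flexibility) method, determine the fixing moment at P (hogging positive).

Take the reaction at Q as the redundant and release it; the primary structure is a cantilever fixed at P.
Primary-structure tip deflection at Q by superposition:
  UDL 36: wL⁴/(8EI) = 2812/EI
  clockwise couple 117.8 at a = 1.67: M₀a(2L − a)/(2EI) = 819.4/EI
  point load 112 at a = 3.12: Pa²(3L − a)/(6EI) = 2159/EI
  δ_0 = 5791/EI
Tip deflection under a unit load at Q: L³/(3EI) = 41.67/EI.
With EI = 70000 kN·m²: δ_0 = 0.082722 m and δ_{QQ} = 0.000595 m/kN.
Compatibility — the beam at Q must follow the support down by 0.005 m: δ_0 − R_Q·δ_{QQ} = 0.005, so R_Q = (0.082722 − 0.005)/0.000595 = 130.6 kN.
Moment equilibrium about P: M_P = Σ(load moments about P) − R_Q·L = 917.2 − 130.6×5 = 264.4 kN·m.

M_P = 264.4 kN·m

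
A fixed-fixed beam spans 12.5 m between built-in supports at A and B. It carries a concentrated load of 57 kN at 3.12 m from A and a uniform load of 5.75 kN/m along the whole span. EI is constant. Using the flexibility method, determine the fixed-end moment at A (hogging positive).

Release both end moments; the primary structure is a simply-supported span AB with redundants M_A and M_B.
End rotations of the released simple span under the applied load (×1/EI):
  at A: point load 57 at a = 3.12: Pab(L + b)/(6LEI) = 486.7/EI
  at B: point load 57 at a = 3.12: Pab(L + a)/(6LEI) = 347.4/EI
  at A: UDL 5.75: wL³/(24EI) = 467.9/EI
  at B: UDL 5.75: wL³/(24EI) = 467.9/EI
  θ_A0 = 954.6/EI,  θ_B0 = 815.4/EI
Flexibility coefficients: a unit moment at one end gives L/(3EI) there and L/(6EI) at the far end, so f₁₁ = f₂₂ = 4.167/EI and f₁₂ = f₂₁ = 2.083/EI.
Compatibility — zero rotation at each built-in end:
  4.167 M_A + 2.083 M_B = 954.6
  2.083 M_A + 4.167 M_B = 815.4
Solving the pair gives M_A = 175 kN·m and M_B = 108.2 kN·m (hogging).

M_A = 175 kN·m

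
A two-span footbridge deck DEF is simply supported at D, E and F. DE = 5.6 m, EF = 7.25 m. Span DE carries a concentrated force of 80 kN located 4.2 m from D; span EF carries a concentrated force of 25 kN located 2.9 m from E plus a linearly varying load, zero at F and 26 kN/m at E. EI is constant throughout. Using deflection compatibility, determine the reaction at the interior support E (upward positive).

R_E = 170.5 kN

Insert a hinge at E; M_E is the redundant, and each span becomes simply supported.
Discontinuity in slope at E on the released structure — sum the simple-span end rotations:
  span DE: point load 80 at a = 4.2: Pab(L + a)/(6LEI) = 137.2/EI
  span EF: point load 25 at a = 2.9: Pab(L + b)/(6LEI) = 84.1/EI
  span EF: triangular load, peak 26: w₀L³/(45EI) = 220.2/EI
  relative rotation θ_0 = (137.2 + 304.3)/EI = 441.5/EI
A unit hogging moment at E produces rotation L₁/(3EI) + L₂/(3EI) = 4.283/EI.
Compatibility: M_E·(L₁+L₂)/(3EI) = θ_0, giving M_E = 103.1 kN·m (hogging).
Span DE, ΣM about D with M_E applied at E: R_E^{DE}·5.6 = 336 + 103.1, so R_E^{DE} = 78.41 kN and R_D = 80 − 78.41 = 1.595 kN.
Span EF, ΣM about F: R_E^{EF}·7.25 = 564.3 + 103.1, so R_E^{EF} = 92.05 kN and R_F = 119.2 − 92.05 = 27.2 kN.
R_E = 78.41 + 92.05 = 170.5 kN.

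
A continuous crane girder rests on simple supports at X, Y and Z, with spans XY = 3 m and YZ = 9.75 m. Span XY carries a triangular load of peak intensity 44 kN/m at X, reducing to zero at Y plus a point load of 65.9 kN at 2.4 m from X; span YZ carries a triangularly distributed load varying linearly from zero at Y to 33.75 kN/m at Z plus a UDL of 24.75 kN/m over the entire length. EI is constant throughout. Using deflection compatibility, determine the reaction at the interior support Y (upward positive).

Take M_Y as the redundant. Released structure: two simple spans XY and YZ with a hinge at Y.
End slopes at the hinge Y, treating each span as simply supported:
  span XY: triangular load, peak 44: 7w₀L³/(360EI) = 23.1/EI
  span XY: point load 65.9 at a = 2.4: Pab(L + a)/(6LEI) = 28.47/EI
  span YZ: triangular load, peak 33.75: 7w₀L³/(360EI) = 608.3/EI
  span YZ: UDL 24.75: wL³/(24EI) = 955.8/EI
  relative rotation θ_0 = (51.57 + 1564)/EI = 1616/EI
A unit hogging moment at Y produces rotation L₁/(3EI) + L₂/(3EI) = 4.25/EI.
Slope continuity at Y: θ_0 = M_Y·4.25/EI, so M_Y = 1616/4.25 = 380.2 kN·m (hogging).
Span XY, ΣM about X with M_Y applied at Y: R_Y^{XY}·3 = 224.2 + 380.2, so R_Y^{XY} = 201.4 kN and R_X = 131.9 − 201.4 = -69.54 kN.
Span YZ, ΣM about Z: R_Y^{YZ}·9.75 = 1711 + 380.2, so R_Y^{YZ} = 214.5 kN and R_Z = 405.8 − 214.5 = 191.4 kN.
R_Y = 201.4 + 214.5 = 415.9 kN.

R_Y = 415.9 kN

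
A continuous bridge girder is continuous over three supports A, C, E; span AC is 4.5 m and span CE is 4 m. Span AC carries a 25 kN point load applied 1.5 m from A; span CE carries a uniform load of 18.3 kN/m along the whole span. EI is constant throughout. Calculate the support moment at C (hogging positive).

M_C = 26.05 kN·m

Take M_C as the redundant. Released structure: two simple spans AC and CE with a hinge at C.
Rotations at C on the released spans (each span's end-slope, ×1/EI):
  span AC: point load 25 at a = 1.5: Pab(L + a)/(6LEI) = 25/EI
  span CE: UDL 18.3: wL³/(24EI) = 48.8/EI
  relative rotation θ_0 = (25 + 48.8)/EI = 73.8/EI
A unit hogging moment at C produces rotation L₁/(3EI) + L₂/(3EI) = 2.833/EI.
Slope continuity at C: θ_0 = M_C·2.833/EI, so M_C = 73.8/2.833 = 26.05 kN·m (hogging).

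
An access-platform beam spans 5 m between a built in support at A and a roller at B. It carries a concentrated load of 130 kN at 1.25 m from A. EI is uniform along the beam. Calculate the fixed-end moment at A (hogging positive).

M_A = 106.6 kN·m

Choose R_B as the redundant. The primary structure is the cantilever fixed at A.
Primary-structure tip deflection at B by superposition:
  point load 130 at a = 1.25: Pa²(3L − a)/(6EI) = 465.5/EI
Tip deflection under a unit load at B: L³/(3EI) = 41.67/EI.
Compatibility at B: δ_0 − R_B·δ_{BB} = 0, so R_B = 465.5/41.67 = 11.17 kN.
Moment equilibrium about A: M_A = Σ(load moments about A) − R_B·L = 162.5 − 11.17×5 = 106.6 kN·m.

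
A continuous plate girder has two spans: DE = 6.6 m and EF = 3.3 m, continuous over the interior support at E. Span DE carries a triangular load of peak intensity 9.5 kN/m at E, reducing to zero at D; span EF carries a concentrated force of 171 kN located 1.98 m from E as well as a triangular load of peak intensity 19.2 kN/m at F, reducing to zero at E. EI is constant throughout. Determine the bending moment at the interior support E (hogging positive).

Take M_E as the redundant. Released structure: two simple spans DE and EF with a hinge at E.
Discontinuity in slope at E on the released structure — sum the simple-span end rotations:
  span DE: triangular load, peak 9.5: w₀L³/(45EI) = 60.69/EI
  span EF: point load 171 at a = 1.98: Pab(L + b)/(6LEI) = 104.3/EI
  span EF: triangular load, peak 19.2: 7w₀L³/(360EI) = 13.42/EI
  relative rotation θ_0 = (60.69 + 117.7)/EI = 178.4/EI
A unit hogging moment at E produces rotation L₁/(3EI) + L₂/(3EI) = 3.3/EI.
Slope continuity at E: θ_0 = M_E·3.3/EI, so M_E = 178.4/3.3 = 54.06 kN·m (hogging).

M_E = 54.06 kN·m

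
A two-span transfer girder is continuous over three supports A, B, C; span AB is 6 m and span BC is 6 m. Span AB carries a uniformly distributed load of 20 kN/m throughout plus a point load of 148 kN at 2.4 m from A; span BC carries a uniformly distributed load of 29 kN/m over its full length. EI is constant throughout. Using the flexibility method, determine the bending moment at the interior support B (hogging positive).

M_B = 184.8 kN·m

Release continuity at B by inserting a hinge; the redundant is the internal moment M_B. The primary structure is two simply-supported spans AB and BC.
Discontinuity in slope at B on the released structure — sum the simple-span end rotations:
  span AB: UDL 20: wL³/(24EI) = 180/EI
  span AB: point load 148 at a = 2.4: Pab(L + a)/(6LEI) = 298.4/EI
  span BC: UDL 29: wL³/(24EI) = 261/EI
  relative rotation θ_0 = (478.4 + 261)/EI = 739.4/EI
A unit hogging moment at B produces rotation L₁/(3EI) + L₂/(3EI) = 4/EI.
Compatibility: M_B·(L₁+L₂)/(3EI) = θ_0, giving M_B = 184.8 kN·m (hogging).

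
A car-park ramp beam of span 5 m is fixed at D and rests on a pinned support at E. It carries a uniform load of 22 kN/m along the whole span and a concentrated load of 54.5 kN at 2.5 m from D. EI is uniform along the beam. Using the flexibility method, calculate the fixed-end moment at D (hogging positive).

Take the reaction at E as the redundant and release it; the primary structure is a cantilever fixed at D.
Primary-structure tip deflection at E by superposition:
  UDL 22: wL⁴/(8EI) = 1719/EI
  point load 54.5 at a = 2.5: Pa²(3L − a)/(6EI) = 709.6/EI
  δ_0 = 2428/EI
Flexibility coefficient — unit upward force at E: δ_{EE} = L³/(3EI) = 41.67/EI.
Compatibility at E: δ_0 − R_E·δ_{EE} = 0, so R_E = 2428/41.67 = 58.28 kN.
Moment equilibrium about D: M_D = Σ(load moments about D) − R_E·L = 411.2 − 58.28×5 = 119.8 kN·m.

M_D = 119.8 kN·m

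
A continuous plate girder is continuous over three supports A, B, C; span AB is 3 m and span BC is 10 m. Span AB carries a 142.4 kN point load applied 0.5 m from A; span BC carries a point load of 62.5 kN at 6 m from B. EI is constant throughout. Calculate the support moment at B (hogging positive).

Take M_B as the redundant. Released structure: two simple spans AB and BC with a hinge at B.
End slopes at the hinge B, treating each span as simply supported:
  span AB: point load 142.4 at a = 0.5: Pab(L + a)/(6LEI) = 34.61/EI
  span BC: point load 62.5 at a = 6: Pab(L + b)/(6LEI) = 350/EI
  relative rotation θ_0 = (34.61 + 350)/EI = 384.6/EI
A unit hogging moment at B produces rotation L₁/(3EI) + L₂/(3EI) = 4.333/EI.
Compatibility: M_B·(L₁+L₂)/(3EI) = θ_0, giving M_B = 88.76 kN·m (hogging).

M_B = 88.76 kN·m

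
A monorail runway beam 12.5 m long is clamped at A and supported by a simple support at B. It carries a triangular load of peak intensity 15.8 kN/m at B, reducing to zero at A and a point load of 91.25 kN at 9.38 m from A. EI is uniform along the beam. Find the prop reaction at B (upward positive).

R_B = 112.1 kN

Release the roller at B. Primary structure: cantilever fixed at A.
Primary-structure tip deflection at B by superposition:
  triangular load, peak 15.8 at the free end: 11w₀L⁴/(120EI) = 35360/EI
  point load 91.25 at a = 9.38: Pa²(3L − a)/(6EI) = 37627/EI
  δ_0 = 72987/EI
Flexibility coefficient — unit upward force at B: δ_{BB} = L³/(3EI) = 651/EI.
The prop prevents deflection at B: R_B = δ_0/δ_{BB} = 72987/651 = 112.1 kN.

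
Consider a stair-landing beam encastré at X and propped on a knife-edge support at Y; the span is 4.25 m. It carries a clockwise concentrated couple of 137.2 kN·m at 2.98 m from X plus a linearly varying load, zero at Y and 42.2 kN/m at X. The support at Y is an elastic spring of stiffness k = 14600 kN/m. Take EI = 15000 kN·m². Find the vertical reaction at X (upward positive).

Take the reaction at Y as the redundant and release it; the primary structure is a cantilever fixed at X.
Free-end deflection of the primary structure under the applied loading (downward +):
  clockwise couple 137.2 at a = 2.98: M₀a(2L − a)/(2EI) = 1128/EI
  triangular load, peak 42.2 at the fixed end: w₀L⁴/(30EI) = 458.9/EI
  δ_0 = 1587/EI
Flexibility coefficient — unit upward force at Y: δ_{YY} = L³/(3EI) = 25.59/EI.
With EI = 15000 kN·m²: δ_0 = 0.10582 m and δ_{YY} = 0.001706 m/kN.
Compatibility — the spring shortens by R_Y/k under the reaction it provides: δ_0 − R_Y·δ_{YY} = R_Y/k. With 1/k = 0.000068 m/kN, R_Y = δ_0 / (δ_{YY} + 1/k) = 0.10582 / (0.001706 + 0.000068) = 59.64 kN.
Vertical equilibrium: R_X = ΣP − R_Y = 89.67 − 59.64 = 30.04 kN.

R_X = 30.04 kN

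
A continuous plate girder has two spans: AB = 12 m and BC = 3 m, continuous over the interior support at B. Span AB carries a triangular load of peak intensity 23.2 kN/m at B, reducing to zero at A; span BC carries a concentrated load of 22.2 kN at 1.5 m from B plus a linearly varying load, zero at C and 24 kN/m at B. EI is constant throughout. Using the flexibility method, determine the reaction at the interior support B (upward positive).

R_B = 204.4 kN

Take M_B as the redundant. Released structure: two simple spans AB and BC with a hinge at B.
End slopes at the hinge B, treating each span as simply supported:
  span AB: triangular load, peak 23.2: w₀L³/(45EI) = 890.9/EI
  span BC: point load 22.2 at a = 1.5: Pab(L + b)/(6LEI) = 12.49/EI
  span BC: triangular load, peak 24: w₀L³/(45EI) = 14.4/EI
  relative rotation θ_0 = (890.9 + 26.89)/EI = 917.8/EI
A unit hogging moment at B produces rotation L₁/(3EI) + L₂/(3EI) = 5/EI.
Compatibility: M_B·(L₁+L₂)/(3EI) = θ_0, giving M_B = 183.6 kN·m (hogging).
Span AB, ΣM about A with M_B applied at B: R_B^{AB}·12 = 1114 + 183.6, so R_B^{AB} = 108.1 kN and R_A = 139.2 − 108.1 = 31.1 kN.
Span BC, ΣM about C: R_B^{BC}·3 = 105.3 + 183.6, so R_B^{BC} = 96.28 kN and R_C = 58.2 − 96.28 = -38.08 kN.
R_B = 108.1 + 96.28 = 204.4 kN.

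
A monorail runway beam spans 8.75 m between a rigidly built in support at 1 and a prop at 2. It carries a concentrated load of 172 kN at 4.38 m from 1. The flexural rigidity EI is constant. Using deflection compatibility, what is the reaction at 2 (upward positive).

R_2 = 53.86 kN

Remove the prop at 2; the released (primary) structure is a cantilever built in at 1.
Primary-structure tip deflection at 2 by superposition:
  point load 172 at a = 4.38: Pa²(3L − a)/(6EI) = 12027/EI
Tip deflection under a unit load at 2: L³/(3EI) = 223.3/EI.
The prop prevents deflection at 2: R_2 = δ_0/δ_{22} = 12027/223.3 = 53.86 kN.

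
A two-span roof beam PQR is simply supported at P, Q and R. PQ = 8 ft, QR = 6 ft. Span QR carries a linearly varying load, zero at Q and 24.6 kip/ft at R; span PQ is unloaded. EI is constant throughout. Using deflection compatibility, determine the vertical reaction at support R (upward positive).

R_R = 45.51 kip

Take M_Q as the redundant. Released structure: two simple spans PQ and QR with a hinge at Q.
Rotations at Q on the released spans (each span's end-slope, ×1/EI):
  span QR: triangular load, peak 24.6: 7w₀L³/(360EI) = 103.3/EI
  relative rotation θ_0 = (0 + 103.3)/EI = 103.3/EI
A unit hogging moment at Q produces rotation L₁/(3EI) + L₂/(3EI) = 4.667/EI.
Compatibility: M_Q·(L₁+L₂)/(3EI) = θ_0, giving M_Q = 22.14 kip·ft (hogging).
Span QR, ΣM about R: R_Q^{QR}·6 = 147.6 + 22.14, so R_Q^{QR} = 28.29 kip and R_R = 73.8 − 28.29 = 45.51 kip.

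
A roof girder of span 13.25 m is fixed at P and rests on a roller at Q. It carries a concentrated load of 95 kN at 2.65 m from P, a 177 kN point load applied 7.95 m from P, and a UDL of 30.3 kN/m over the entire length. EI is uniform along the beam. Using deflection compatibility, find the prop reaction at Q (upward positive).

Remove the prop at Q; the released (primary) structure is a cantilever built in at P.
Free-end deflection of the primary structure under the applied loading (downward +):
  point load 95 at a = 2.65: Pa²(3L − a)/(6EI) = 4125/EI
  point load 177 at a = 7.95: Pa²(3L − a)/(6EI) = 59290/EI
  UDL 30.3: wL⁴/(8EI) = 116739/EI
  δ_0 = 180154/EI
Flexibility coefficient — unit upward force at Q: δ_{QQ} = L³/(3EI) = 775.4/EI.
Compatibility at Q: δ_0 − R_Q·δ_{QQ} = 0, so R_Q = 180154/775.4 = 232.3 kN.

R_Q = 232.3 kN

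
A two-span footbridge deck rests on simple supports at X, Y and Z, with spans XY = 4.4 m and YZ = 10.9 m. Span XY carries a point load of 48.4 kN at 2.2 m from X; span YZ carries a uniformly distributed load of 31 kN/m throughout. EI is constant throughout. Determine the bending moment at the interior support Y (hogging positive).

M_Y = 339.5 kN·m

Take M_Y as the redundant. Released structure: two simple spans XY and YZ with a hinge at Y.
Rotations at Y on the released spans (each span's end-slope, ×1/EI):
  span XY: point load 48.4 at a = 2.2: Pab(L + a)/(6LEI) = 58.56/EI
  span YZ: UDL 31: wL³/(24EI) = 1673/EI
  relative rotation θ_0 = (58.56 + 1673)/EI = 1731/EI
A unit hogging moment at Y produces rotation L₁/(3EI) + L₂/(3EI) = 5.1/EI.
Slope continuity at Y: θ_0 = M_Y·5.1/EI, so M_Y = 1731/5.1 = 339.5 kN·m (hogging).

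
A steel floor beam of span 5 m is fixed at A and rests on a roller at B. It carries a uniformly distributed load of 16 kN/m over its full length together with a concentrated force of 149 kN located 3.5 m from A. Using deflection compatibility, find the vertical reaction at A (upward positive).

Take the reaction at B as the redundant and release it; the primary structure is a cantilever fixed at A.
Primary-structure tip deflection at B by superposition:
  UDL 16: wL⁴/(8EI) = 1250/EI
  point load 149 at a = 3.5: Pa²(3L − a)/(6EI) = 3498/EI
  δ_0 = 4748/EI
Flexibility coefficient — unit upward force at B: δ_{BB} = L³/(3EI) = 41.67/EI.
Compatibility at B: δ_0 − R_B·δ_{BB} = 0, so R_B = 4748/41.67 = 114 kN.
Vertical equilibrium: R_A = ΣP − R_B = 229 − 114 = 115 kN.

R_A = 115 kN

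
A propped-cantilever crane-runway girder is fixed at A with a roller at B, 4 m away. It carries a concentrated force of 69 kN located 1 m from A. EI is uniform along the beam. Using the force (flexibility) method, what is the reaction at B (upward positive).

R_B = 5.93 kN

Take the reaction at B as the redundant and release it; the primary structure is a cantilever fixed at A.
Primary-structure tip deflection at B by superposition:
  point load 69 at a = 1: Pa²(3L − a)/(6EI) = 126.5/EI
Tip deflection under a unit load at B: L³/(3EI) = 21.33/EI.
Compatibility at B: δ_0 − R_B·δ_{BB} = 0, so R_B = 126.5/21.33 = 5.93 kN.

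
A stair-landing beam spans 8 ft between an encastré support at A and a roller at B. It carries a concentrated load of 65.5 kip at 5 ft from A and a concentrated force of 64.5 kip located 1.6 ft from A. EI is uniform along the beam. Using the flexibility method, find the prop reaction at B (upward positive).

R_B = 34 kip

Choose R_B as the redundant. The primary structure is the cantilever fixed at A.
Primary-structure tip deflection at B by superposition:
  point load 65.5 at a = 5: Pa²(3L − a)/(6EI) = 5185/EI
  point load 64.5 at a = 1.6: Pa²(3L − a)/(6EI) = 616.4/EI
  δ_0 = 5802/EI
Flexibility coefficient — unit upward force at B: δ_{BB} = L³/(3EI) = 170.7/EI.
Compatibility at B: δ_0 − R_B·δ_{BB} = 0, so R_B = 5802/170.7 = 34 kip.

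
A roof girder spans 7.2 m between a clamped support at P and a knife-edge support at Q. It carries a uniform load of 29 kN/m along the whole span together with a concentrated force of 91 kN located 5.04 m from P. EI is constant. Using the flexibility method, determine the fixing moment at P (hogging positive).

Remove the prop at Q; the released (primary) structure is a cantilever built in at P.
Free-end deflection of the primary structure under the applied loading (downward +):
  UDL 29: wL⁴/(8EI) = 9742/EI
  point load 91 at a = 5.04: Pa²(3L − a)/(6EI) = 6380/EI
  δ_0 = 16122/EI
Tip deflection under a unit load at Q: L³/(3EI) = 124.4/EI.
Compatibility at Q: δ_0 − R_Q·δ_{QQ} = 0, so R_Q = 16122/124.4 = 129.6 kN.
Moment equilibrium about P: M_P = Σ(load moments about P) − R_Q·L = 1210 − 129.6×7.2 = 277.4 kN·m.

M_P = 277.4 kN·m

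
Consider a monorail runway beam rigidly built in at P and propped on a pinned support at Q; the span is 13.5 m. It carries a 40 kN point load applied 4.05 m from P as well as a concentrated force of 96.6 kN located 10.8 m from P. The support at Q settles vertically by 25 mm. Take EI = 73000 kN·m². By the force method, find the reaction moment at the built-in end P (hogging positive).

Choose R_Q as the redundant. The primary structure is the cantilever fixed at P.
Deflection at Q on the released cantilever, summing each load's contribution:
  point load 40 at a = 4.05: Pa²(3L − a)/(6EI) = 3986/EI
  point load 96.6 at a = 10.8: Pa²(3L − a)/(6EI) = 55774/EI
  δ_0 = 59760/EI
Flexibility coefficient — unit upward force at Q: δ_{QQ} = L³/(3EI) = 820.1/EI.
With EI = 73000 kN·m²: δ_0 = 0.81862 m and δ_{QQ} = 0.011235 m/kN.
Compatibility — the beam at Q must follow the support down by 0.025 m: δ_0 − R_Q·δ_{QQ} = 0.025, so R_Q = (0.81862 − 0.025)/0.011235 = 70.64 kN.
Moment equilibrium about P: M_P = Σ(load moments about P) − R_Q·L = 1205 − 70.64×13.5 = 251.6 kN·m.

M_P = 251.6 kN·m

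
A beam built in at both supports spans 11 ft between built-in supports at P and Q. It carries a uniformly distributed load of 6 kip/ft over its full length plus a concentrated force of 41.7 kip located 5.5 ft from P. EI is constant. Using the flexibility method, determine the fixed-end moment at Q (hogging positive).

Take the two fixed-end moments M_P, M_Q as redundants; the released structure is the simple span PQ.
On the primary (simply-supported) span, the end slopes from the loading are:
  at P: UDL 6: wL³/(24EI) = 332.8/EI
  at Q: UDL 6: wL³/(24EI) = 332.8/EI
  at P: point load 41.7 at a = 5.5: Pab(L + b)/(6LEI) = 315.4/EI
  at Q: point load 41.7 at a = 5.5: Pab(L + a)/(6LEI) = 315.4/EI
  θ_P0 = 648.1/EI,  θ_Q0 = 648.1/EI
Flexibility coefficients: a unit moment at one end gives L/(3EI) there and L/(6EI) at the far end, so f₁₁ = f₂₂ = 3.667/EI and f₁₂ = f₂₁ = 1.833/EI.
Compatibility — zero rotation at each built-in end:
  3.667 M_P + 1.833 M_Q = 648.1
  1.833 M_P + 3.667 M_Q = 648.1
Solving the pair gives M_P = 117.8 kip·ft and M_Q = 117.8 kip·ft (hogging).

M_Q = 117.8 kip·ft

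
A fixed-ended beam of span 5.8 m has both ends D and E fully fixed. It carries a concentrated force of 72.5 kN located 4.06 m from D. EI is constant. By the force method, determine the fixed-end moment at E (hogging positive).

Release both end moments; the primary structure is a simply-supported span DE with redundants M_D and M_E.
On the primary (simply-supported) span, the end slopes from the loading are:
  at D: point load 72.5 at a = 4.06: Pab(L + b)/(6LEI) = 111/EI
  at E: point load 72.5 at a = 4.06: Pab(L + a)/(6LEI) = 145.1/EI
  θ_D0 = 111/EI,  θ_E0 = 145.1/EI
Flexibility coefficients: a unit moment at one end gives L/(3EI) there and L/(6EI) at the far end, so f₁₁ = f₂₂ = 1.933/EI and f₁₂ = f₂₁ = 0.9667/EI.
Compatibility — zero rotation at each built-in end:
  1.933 M_D + 0.9667 M_E = 111
  0.9667 M_D + 1.933 M_E = 145.1
Solving the pair gives M_D = 26.49 kN·m and M_E = 61.81 kN·m (hogging).

M_E = 61.81 kN·m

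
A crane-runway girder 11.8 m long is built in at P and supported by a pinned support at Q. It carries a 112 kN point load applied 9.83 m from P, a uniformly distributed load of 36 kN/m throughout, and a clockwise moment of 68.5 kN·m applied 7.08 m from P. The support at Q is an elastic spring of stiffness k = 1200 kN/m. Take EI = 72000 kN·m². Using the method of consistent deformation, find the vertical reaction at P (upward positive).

R_P = 310.7 kN

Choose R_Q as the redundant. The primary structure is the cantilever fixed at P.
Free-end deflection of the primary structure under the applied loading (downward +):
  point load 112 at a = 9.83: Pa²(3L − a)/(6EI) = 46122/EI
  UDL 36: wL⁴/(8EI) = 87245/EI
  clockwise couple 68.5 at a = 7.08: M₀a(2L − a)/(2EI) = 4006/EI
  δ_0 = 137373/EI
Flexibility coefficient — unit upward force at Q: δ_{QQ} = L³/(3EI) = 547.7/EI.
With EI = 72000 kN·m²: δ_0 = 1.908 m and δ_{QQ} = 0.007607 m/kN.
Compatibility — the spring shortens by R_Q/k under the reaction it provides: δ_0 − R_Q·δ_{QQ} = R_Q/k. With 1/k = 0.000833 m/kN, R_Q = δ_0 / (δ_{QQ} + 1/k) = 1.908 / (0.007607 + 0.000833) = 226.1 kN.
Vertical equilibrium: R_P = ΣP − R_Q = 536.8 − 226.1 = 310.7 kN.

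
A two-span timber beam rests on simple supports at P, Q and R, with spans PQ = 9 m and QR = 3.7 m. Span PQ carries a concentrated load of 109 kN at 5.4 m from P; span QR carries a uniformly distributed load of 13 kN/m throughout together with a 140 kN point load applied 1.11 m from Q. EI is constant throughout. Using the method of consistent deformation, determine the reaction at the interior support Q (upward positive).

Release continuity at Q by inserting a hinge; the redundant is the internal moment M_Q. The primary structure is two simply-supported spans PQ and QR.
Rotations at Q on the released spans (each span's end-slope, ×1/EI):
  span PQ: point load 109 at a = 5.4: Pab(L + a)/(6LEI) = 565.1/EI
  span QR: UDL 13: wL³/(24EI) = 27.44/EI
  span QR: point load 140 at a = 1.11: Pab(L + b)/(6LEI) = 114/EI
  relative rotation θ_0 = (565.1 + 141.5)/EI = 706.5/EI
A unit hogging moment at Q produces rotation L₁/(3EI) + L₂/(3EI) = 4.233/EI.
Slope continuity at Q: θ_0 = M_Q·4.233/EI, so M_Q = 706.5/4.233 = 166.9 kN·m (hogging).
Span PQ, ΣM about P with M_Q applied at Q: R_Q^{PQ}·9 = 588.6 + 166.9, so R_Q^{PQ} = 83.94 kN and R_P = 109 − 83.94 = 25.06 kN.
Span QR, ΣM about R: R_Q^{QR}·3.7 = 451.6 + 166.9, so R_Q^{QR} = 167.2 kN and R_R = 188.1 − 167.2 = 20.94 kN.
R_Q = 83.94 + 167.2 = 251.1 kN.

R_Q = 251.1 kN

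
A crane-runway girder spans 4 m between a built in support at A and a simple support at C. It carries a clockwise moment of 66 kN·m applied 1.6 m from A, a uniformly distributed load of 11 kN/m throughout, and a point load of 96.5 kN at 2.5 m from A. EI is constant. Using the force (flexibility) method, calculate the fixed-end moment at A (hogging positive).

M_A = 86.84 kN·m

Release the roller at C. Primary structure: cantilever fixed at A.
Primary-structure tip deflection at C by superposition:
  clockwise couple 66 at a = 1.6: M₀a(2L − a)/(2EI) = 337.9/EI
  UDL 11: wL⁴/(8EI) = 352/EI
  point load 96.5 at a = 2.5: Pa²(3L − a)/(6EI) = 954.9/EI
  δ_0 = 1645/EI
Tip deflection under a unit load at C: L³/(3EI) = 21.33/EI.
Compatibility at C: δ_0 − R_C·δ_{CC} = 0, so R_C = 1645/21.33 = 77.1 kN.
Moment equilibrium about A: M_A = Σ(load moments about A) − R_C·L = 395.2 − 77.1×4 = 86.84 kN·m.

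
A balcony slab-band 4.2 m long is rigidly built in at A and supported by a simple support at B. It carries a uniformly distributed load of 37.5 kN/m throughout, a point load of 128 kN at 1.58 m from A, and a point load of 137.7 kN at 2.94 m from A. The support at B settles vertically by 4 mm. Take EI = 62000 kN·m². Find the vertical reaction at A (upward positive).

Choose R_B as the redundant. The primary structure is the cantilever fixed at A.
Deflection at B on the released cantilever, summing each load's contribution:
  UDL 37.5: wL⁴/(8EI) = 1459/EI
  point load 128 at a = 1.58: Pa²(3L − a)/(6EI) = 586.9/EI
  point load 137.7 at a = 2.94: Pa²(3L − a)/(6EI) = 1916/EI
  δ_0 = 3962/EI
Tip deflection under a unit load at B: L³/(3EI) = 24.7/EI.
With EI = 62000 kN·m²: δ_0 = 0.063899 m and δ_{BB} = 0.000398 m/kN.
Compatibility — the beam at B must follow the support down by 0.004 m: δ_0 − R_B·δ_{BB} = 0.004, so R_B = (0.063899 − 0.004)/0.000398 = 150.4 kN.
Vertical equilibrium: R_A = ΣP − R_B = 423.2 − 150.4 = 272.8 kN.

R_A = 272.8 kN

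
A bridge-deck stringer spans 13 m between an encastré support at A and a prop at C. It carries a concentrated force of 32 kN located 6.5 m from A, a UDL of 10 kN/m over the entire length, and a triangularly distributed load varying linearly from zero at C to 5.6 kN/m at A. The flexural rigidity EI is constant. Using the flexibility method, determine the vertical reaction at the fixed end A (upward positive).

Take the reaction at C as the redundant and release it; the primary structure is a cantilever fixed at A.
Deflection at C on the released cantilever, summing each load's contribution:
  point load 32 at a = 6.5: Pa²(3L − a)/(6EI) = 7323/EI
  UDL 10: wL⁴/(8EI) = 35701/EI
  triangular load, peak 5.6 at the fixed end: w₀L⁴/(30EI) = 5331/EI
  δ_0 = 48356/EI
Flexibility coefficient — unit upward force at C: δ_{CC} = L³/(3EI) = 732.3/EI.
The prop prevents deflection at C: R_C = δ_0/δ_{CC} = 48356/732.3 = 66.03 kN.
Vertical equilibrium: R_A = ΣP − R_C = 198.4 − 66.03 = 132.4 kN.

R_A = 132.4 kN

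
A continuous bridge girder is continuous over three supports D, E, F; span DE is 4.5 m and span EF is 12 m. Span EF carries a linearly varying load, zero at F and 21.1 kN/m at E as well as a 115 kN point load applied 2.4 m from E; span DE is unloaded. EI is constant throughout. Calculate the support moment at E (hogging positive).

Release continuity at E by inserting a hinge; the redundant is the internal moment M_E. The primary structure is two simply-supported spans DE and EF.
Rotations at E on the released spans (each span's end-slope, ×1/EI):
  span EF: triangular load, peak 21.1: w₀L³/(45EI) = 810.2/EI
  span EF: point load 115 at a = 2.4: Pab(L + b)/(6LEI) = 794.9/EI
  relative rotation θ_0 = (0 + 1605)/EI = 1605/EI
A unit hogging moment at E produces rotation L₁/(3EI) + L₂/(3EI) = 5.5/EI.
Slope continuity at E: θ_0 = M_E·5.5/EI, so M_E = 1605/5.5 = 291.8 kN·m (hogging).

M_E = 291.8 kN·m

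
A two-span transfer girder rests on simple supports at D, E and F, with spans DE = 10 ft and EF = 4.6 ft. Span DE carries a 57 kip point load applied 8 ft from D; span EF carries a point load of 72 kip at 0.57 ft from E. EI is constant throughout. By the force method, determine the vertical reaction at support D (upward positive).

Release continuity at E by inserting a hinge; the redundant is the internal moment M_E. The primary structure is two simply-supported spans DE and EF.
Discontinuity in slope at E on the released structure — sum the simple-span end rotations:
  span DE: point load 57 at a = 8: Pab(L + a)/(6LEI) = 273.6/EI
  span EF: point load 72 at a = 0.57: Pab(L + b)/(6LEI) = 51.71/EI
  relative rotation θ_0 = (273.6 + 51.71)/EI = 325.3/EI
A unit hogging moment at E produces rotation L₁/(3EI) + L₂/(3EI) = 4.867/EI.
Slope continuity at E: θ_0 = M_E·4.867/EI, so M_E = 325.3/4.867 = 66.85 kip·ft (hogging).
Span DE, ΣM about D with M_E applied at E: R_E^{DE}·10 = 456 + 66.85, so R_E^{DE} = 52.28 kip and R_D = 57 − 52.28 = 4.715 kip.

R_D = 4.715 kip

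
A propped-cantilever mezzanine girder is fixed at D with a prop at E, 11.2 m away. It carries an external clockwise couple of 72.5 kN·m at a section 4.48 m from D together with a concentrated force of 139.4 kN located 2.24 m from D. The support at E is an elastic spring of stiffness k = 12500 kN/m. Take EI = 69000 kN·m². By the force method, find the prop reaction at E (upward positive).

R_E = 13.86 kN

Choose R_E as the redundant. The primary structure is the cantilever fixed at D.
Primary-structure tip deflection at E by superposition:
  clockwise couple 72.5 at a = 4.48: M₀a(2L − a)/(2EI) = 2910/EI
  point load 139.4 at a = 2.24: Pa²(3L − a)/(6EI) = 3656/EI
  δ_0 = 6566/EI
Flexibility coefficient — unit upward force at E: δ_{EE} = L³/(3EI) = 468.3/EI.
With EI = 69000 kN·m²: δ_0 = 0.09516 m and δ_{EE} = 0.006787 m/kN.
Compatibility — the spring shortens by R_E/k under the reaction it provides: δ_0 − R_E·δ_{EE} = R_E/k. With 1/k = 0.00008 m/kN, R_E = δ_0 / (δ_{EE} + 1/k) = 0.09516 / (0.006787 + 0.00008) = 13.86 kN.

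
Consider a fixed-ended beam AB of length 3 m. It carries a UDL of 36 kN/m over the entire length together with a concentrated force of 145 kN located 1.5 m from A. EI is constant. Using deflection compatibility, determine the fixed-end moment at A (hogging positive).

Release both end moments; the primary structure is a simply-supported span AB with redundants M_A and M_B.
On the primary (simply-supported) span, the end slopes from the loading are:
  at A: UDL 36: wL³/(24EI) = 40.5/EI
  at B: UDL 36: wL³/(24EI) = 40.5/EI
  at A: point load 145 at a = 1.5: Pab(L + b)/(6LEI) = 81.56/EI
  at B: point load 145 at a = 1.5: Pab(L + a)/(6LEI) = 81.56/EI
  θ_A0 = 122.1/EI,  θ_B0 = 122.1/EI
Flexibility coefficients: a unit moment at one end gives L/(3EI) there and L/(6EI) at the far end, so f₁₁ = f₂₂ = 1/EI and f₁₂ = f₂₁ = 0.5/EI.
Compatibility — zero rotation at each built-in end:
  1 M_A + 0.5 M_B = 122.1
  0.5 M_A + 1 M_B = 122.1
Solving the pair gives M_A = 81.38 kN·m and M_B = 81.38 kN·m (hogging).

M_A = 81.38 kN·m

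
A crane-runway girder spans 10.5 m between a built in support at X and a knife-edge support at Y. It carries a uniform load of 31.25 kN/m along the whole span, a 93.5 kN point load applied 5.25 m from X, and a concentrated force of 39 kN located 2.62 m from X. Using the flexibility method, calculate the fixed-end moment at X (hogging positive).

Release the roller at Y. Primary structure: cantilever fixed at X.
Primary-structure tip deflection at Y by superposition:
  UDL 31.25: wL⁴/(8EI) = 47481/EI
  point load 93.5 at a = 5.25: Pa²(3L − a)/(6EI) = 11275/EI
  point load 39 at a = 2.62: Pa²(3L − a)/(6EI) = 1289/EI
  δ_0 = 60044/EI
Tip deflection under a unit load at Y: L³/(3EI) = 385.9/EI.
The prop prevents deflection at Y: R_Y = δ_0/δ_{YY} = 60044/385.9 = 155.6 kN.
Moment equilibrium about X: M_X = Σ(load moments about X) − R_Y·L = 2316 − 155.6×10.5 = 681.9 kN·m.

M_X = 681.9 kN·m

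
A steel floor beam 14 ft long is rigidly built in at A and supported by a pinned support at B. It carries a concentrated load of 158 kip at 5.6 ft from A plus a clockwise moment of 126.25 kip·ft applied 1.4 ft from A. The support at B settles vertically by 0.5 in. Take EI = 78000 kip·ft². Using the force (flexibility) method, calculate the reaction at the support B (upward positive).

R_B = 31.88 kip

Take the reaction at B as the redundant and release it; the primary structure is a cantilever fixed at A.
Primary-structure tip deflection at B by superposition:
  point load 158 at a = 5.6: Pa²(3L − a)/(6EI) = 30060/EI
  clockwise couple 126.25 at a = 1.4: M₀a(2L − a)/(2EI) = 2351/EI
  δ_0 = 32410/EI
Flexibility coefficient — unit upward force at B: δ_{BB} = L³/(3EI) = 914.7/EI.
With EI = 78000 kip·ft²: δ_0 = 0.41552 ft and δ_{BB} = 0.011726 ft/kip.
Compatibility — the beam at B must follow the support down by 0.04167 ft: δ_0 − R_B·δ_{BB} = 0.04167, so R_B = (0.41552 − 0.04167)/0.011726 = 31.88 kip.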